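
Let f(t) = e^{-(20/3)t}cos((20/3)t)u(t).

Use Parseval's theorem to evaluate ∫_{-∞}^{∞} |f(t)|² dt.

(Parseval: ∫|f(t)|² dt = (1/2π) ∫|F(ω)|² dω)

∫|f(t)|² dt = \frac{9}{160}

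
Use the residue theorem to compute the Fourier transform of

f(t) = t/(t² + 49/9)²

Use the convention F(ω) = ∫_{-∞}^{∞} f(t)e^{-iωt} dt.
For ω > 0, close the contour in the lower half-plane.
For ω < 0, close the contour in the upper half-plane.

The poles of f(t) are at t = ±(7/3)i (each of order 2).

Let g(z) = f(z)e^{-iωz}; for large |z| the factor e^{-iωz} decays in the lower half-plane when ω > 0 and in the upper half-plane when ω < 0.

Case ω > 0 (lower half-plane, clockwise contour ⇒ F(ω) = -2πi·ΣRes):
  Res_{z = - \frac{7 i}{3}} g(z) = \frac{3 \omega e^{- \frac{7 \omega}{3}}}{28} (pole of order 2)
  F(ω) = -2πi·ΣRes = - \frac{3 i \pi \omega e^{- \frac{7 \omega}{3}}}{14}

Case ω < 0 (upper half-plane, counterclockwise contour ⇒ F(ω) = +2πi·ΣRes):
  Res_{z = \frac{7 i}{3}} g(z) = - \frac{3 \omega e^{\frac{7 \omega}{3}}}{28} (pole of order 2)
  F(ω) = 2πi·ΣRes = - \frac{3 i \pi \omega e^{\frac{7 \omega}{3}}}{14}

Both cases combine into a single formula in |ω|:

F(ω) = - \frac{3 i \pi \omega e^{- \frac{7 \left|{\omega}\right|}{3}}}{14}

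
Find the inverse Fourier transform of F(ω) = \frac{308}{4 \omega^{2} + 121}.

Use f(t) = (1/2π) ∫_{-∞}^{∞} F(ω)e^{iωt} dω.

f(t) = 7 e^{- \frac{11 \left|{t}\right|}{2}}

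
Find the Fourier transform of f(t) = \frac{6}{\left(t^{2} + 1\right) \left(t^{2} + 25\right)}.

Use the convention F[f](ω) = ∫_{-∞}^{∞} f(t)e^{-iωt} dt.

F(ω) = \frac{\pi e^{- \left|{\omega}\right|}}{4} - \frac{\pi e^{- 5 \left|{\omega}\right|}}{20}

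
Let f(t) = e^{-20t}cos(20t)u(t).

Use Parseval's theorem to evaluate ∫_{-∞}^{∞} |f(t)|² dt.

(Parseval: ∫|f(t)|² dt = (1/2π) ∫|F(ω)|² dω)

∫|f(t)|² dt = \frac{3}{160}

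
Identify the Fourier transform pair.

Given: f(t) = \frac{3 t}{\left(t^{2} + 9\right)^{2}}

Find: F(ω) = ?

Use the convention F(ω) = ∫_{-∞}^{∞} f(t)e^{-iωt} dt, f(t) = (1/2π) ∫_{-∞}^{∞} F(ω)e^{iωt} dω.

F(ω) = - \frac{i \pi \omega e^{- 3 \left|{\omega}\right|}}{2}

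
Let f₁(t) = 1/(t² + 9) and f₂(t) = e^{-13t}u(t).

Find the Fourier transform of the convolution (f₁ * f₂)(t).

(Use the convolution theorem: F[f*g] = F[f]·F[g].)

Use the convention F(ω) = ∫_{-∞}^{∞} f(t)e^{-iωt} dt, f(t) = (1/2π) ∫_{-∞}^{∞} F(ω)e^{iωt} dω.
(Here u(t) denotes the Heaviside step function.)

F[f₁*f₂](ω) = \frac{\pi e^{- 3 \left|{\omega}\right|}}{3 \left(i \omega + 13\right)}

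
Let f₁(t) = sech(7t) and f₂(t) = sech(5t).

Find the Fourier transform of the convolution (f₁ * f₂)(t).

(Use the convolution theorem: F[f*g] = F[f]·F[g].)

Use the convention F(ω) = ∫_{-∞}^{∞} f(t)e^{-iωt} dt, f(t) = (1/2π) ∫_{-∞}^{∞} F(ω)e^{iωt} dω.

F[f₁*f₂](ω) = \frac{\pi^{2}}{35 \cosh{\left(\frac{\pi \omega}{14} \right)} \cosh{\left(\frac{\pi \omega}{10} \right)}}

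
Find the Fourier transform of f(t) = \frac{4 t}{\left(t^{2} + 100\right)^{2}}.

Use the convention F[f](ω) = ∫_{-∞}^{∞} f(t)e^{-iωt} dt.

F(ω) = - \frac{i \pi \omega e^{- 10 \left|{\omega}\right|}}{5}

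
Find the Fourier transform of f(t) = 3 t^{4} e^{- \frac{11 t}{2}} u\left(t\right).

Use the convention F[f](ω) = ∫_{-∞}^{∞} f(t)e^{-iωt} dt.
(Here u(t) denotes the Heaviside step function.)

F(ω) = \frac{2304}{\left(2 i \omega + 11\right)^{5}}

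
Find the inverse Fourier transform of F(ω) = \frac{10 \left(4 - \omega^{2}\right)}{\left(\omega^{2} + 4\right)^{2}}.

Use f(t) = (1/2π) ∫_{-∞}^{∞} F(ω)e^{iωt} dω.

f(t) = 5 e^{- 2 \left|{t}\right|} \left|{t}\right|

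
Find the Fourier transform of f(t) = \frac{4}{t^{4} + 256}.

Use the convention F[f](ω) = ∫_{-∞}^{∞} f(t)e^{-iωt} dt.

F(ω) = \frac{\pi e^{- 2 \sqrt{2} \left|{\omega}\right|} \sin{\left(2 \sqrt{2} \left|{\omega}\right| + \frac{\pi}{4} \right)}}{16}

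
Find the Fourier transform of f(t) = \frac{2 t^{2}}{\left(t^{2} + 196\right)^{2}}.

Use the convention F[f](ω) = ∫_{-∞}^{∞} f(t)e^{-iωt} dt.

F(ω) = \frac{\pi \left(1 - 14 \left|{\omega}\right|\right) e^{- 14 \left|{\omega}\right|}}{14}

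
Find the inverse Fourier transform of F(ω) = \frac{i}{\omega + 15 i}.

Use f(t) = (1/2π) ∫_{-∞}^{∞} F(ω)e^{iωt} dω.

f(t) = e^{15 t} u\left(- t\right)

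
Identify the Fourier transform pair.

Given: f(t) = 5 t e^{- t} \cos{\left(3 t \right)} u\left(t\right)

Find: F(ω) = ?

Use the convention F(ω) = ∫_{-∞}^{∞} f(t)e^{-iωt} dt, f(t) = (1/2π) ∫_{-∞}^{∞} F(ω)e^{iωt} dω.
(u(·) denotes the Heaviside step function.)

F(ω) = \frac{5 \left(\left(i \omega + 1\right)^{2} - 9\right)}{\left(\left(i \omega + 1\right)^{2} + 9\right)^{2}}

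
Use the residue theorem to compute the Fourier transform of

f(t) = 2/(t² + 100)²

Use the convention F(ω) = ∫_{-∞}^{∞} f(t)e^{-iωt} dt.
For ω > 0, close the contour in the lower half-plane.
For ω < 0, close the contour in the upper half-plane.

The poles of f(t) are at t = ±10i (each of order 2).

Let g(z) = f(z)e^{-iωz}; for large |z| the factor e^{-iωz} decays in the lower half-plane when ω > 0 and in the upper half-plane when ω < 0.

Case ω > 0 (lower half-plane, clockwise contour ⇒ F(ω) = -2πi·ΣRes):
  Res_{z = - 10 i} g(z) = \frac{i \left(10 \omega + 1\right) e^{- 10 \omega}}{2000} (pole of order 2)
  F(ω) = -2πi·ΣRes = \frac{\pi \left(10 \omega + 1\right) e^{- 10 \omega}}{1000}

Case ω < 0 (upper half-plane, counterclockwise contour ⇒ F(ω) = +2πi·ΣRes):
  Res_{z = 10 i} g(z) = \frac{i \left(10 \omega - 1\right) e^{10 \omega}}{2000} (pole of order 2)
  F(ω) = 2πi·ΣRes = \frac{\pi \left(1 - 10 \omega\right) e^{10 \omega}}{1000}

Both cases combine into a single formula in |ω|:

F(ω) = \frac{\pi \left(10 \left|{\omega}\right| + 1\right) e^{- 10 \left|{\omega}\right|}}{1000}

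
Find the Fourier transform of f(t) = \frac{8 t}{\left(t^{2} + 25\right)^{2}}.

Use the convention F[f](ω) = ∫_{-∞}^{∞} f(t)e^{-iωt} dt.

F(ω) = - \frac{4 i \pi \omega e^{- 5 \left|{\omega}\right|}}{5}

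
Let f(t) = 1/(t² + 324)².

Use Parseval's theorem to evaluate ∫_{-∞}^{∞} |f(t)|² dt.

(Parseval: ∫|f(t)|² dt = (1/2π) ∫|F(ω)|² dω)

∫|f(t)|² dt = \frac{5 \pi}{9795520512}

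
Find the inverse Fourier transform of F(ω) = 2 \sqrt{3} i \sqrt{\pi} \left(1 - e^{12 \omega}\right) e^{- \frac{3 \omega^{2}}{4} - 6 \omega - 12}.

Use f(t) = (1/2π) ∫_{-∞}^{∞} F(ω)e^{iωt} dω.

f(t) = 4 e^{- \frac{t^{2}}{3}} \sin{\left(4 t \right)}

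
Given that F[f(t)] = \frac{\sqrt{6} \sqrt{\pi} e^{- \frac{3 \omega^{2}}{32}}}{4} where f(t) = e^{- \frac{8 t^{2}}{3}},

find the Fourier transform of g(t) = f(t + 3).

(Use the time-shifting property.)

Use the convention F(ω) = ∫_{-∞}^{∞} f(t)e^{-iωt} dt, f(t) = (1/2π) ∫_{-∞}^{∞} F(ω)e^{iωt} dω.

F[g](ω) = \frac{\sqrt{6} \sqrt{\pi} e^{3 \omega \left(- \frac{\omega}{32} + i\right)}}{4}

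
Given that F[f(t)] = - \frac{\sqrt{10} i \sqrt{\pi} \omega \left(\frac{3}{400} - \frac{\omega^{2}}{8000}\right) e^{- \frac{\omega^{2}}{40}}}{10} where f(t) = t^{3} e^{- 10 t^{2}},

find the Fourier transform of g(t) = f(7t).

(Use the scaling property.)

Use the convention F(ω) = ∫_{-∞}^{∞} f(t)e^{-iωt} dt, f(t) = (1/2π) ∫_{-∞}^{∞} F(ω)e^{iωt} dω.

F[g](ω) = \frac{\sqrt{10} i \sqrt{\pi} \omega \left(\omega^{2} - 2940\right) e^{- \frac{\omega^{2}}{1960}}}{192080000}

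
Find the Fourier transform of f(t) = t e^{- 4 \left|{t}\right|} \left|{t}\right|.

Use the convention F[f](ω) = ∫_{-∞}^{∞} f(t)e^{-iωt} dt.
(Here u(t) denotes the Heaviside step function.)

F(ω) = \frac{4 i \omega \left(\omega^{2} - 48\right)}{\left(\omega^{2} + 16\right)^{3}}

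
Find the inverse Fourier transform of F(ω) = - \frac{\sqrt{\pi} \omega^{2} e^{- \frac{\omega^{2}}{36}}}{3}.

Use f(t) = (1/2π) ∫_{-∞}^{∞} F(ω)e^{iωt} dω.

f(t) = 9 \left(36 t^{2} - 2\right) e^{- 9 t^{2}}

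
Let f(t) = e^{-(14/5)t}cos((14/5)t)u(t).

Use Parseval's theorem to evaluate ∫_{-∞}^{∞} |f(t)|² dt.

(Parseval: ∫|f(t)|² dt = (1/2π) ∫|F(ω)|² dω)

∫|f(t)|² dt = \frac{15}{112}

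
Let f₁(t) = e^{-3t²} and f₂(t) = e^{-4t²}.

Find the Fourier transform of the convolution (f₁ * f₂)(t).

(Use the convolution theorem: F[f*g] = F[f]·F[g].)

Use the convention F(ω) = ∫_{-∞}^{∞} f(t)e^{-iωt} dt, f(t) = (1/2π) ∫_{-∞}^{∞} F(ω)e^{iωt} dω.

F[f₁*f₂](ω) = \frac{\sqrt{3} \pi e^{- \frac{7 \omega^{2}}{48}}}{6}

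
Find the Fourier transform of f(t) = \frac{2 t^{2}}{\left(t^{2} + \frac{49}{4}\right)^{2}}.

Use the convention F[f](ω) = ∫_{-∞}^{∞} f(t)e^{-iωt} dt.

F(ω) = \frac{\pi \left(2 - 7 \left|{\omega}\right|\right) e^{- \frac{7 \left|{\omega}\right|}{2}}}{7}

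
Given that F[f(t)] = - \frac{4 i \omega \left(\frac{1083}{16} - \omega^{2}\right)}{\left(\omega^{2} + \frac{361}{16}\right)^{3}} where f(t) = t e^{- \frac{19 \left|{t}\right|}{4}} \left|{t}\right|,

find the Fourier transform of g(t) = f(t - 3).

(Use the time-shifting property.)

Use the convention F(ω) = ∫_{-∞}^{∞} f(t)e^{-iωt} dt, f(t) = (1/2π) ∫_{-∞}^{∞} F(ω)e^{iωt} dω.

F[g](ω) = \frac{1024 i \omega \left(16 \omega^{2} - 1083\right) e^{- 3 i \omega}}{\left(16 \omega^{2} + 361\right)^{3}}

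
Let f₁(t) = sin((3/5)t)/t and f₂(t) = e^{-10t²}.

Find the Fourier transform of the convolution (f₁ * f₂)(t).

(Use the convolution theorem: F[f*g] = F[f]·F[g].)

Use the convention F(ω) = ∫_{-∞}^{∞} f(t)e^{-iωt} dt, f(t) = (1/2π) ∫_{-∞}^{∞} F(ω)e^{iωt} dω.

F[f₁*f₂](ω) = \begin{cases} \frac{\sqrt{10} \pi^{\frac{3}{2}} e^{- \frac{\omega^{2}}{40}}}{10} & \text{for}\: \omega > - \frac{3}{5} \wedge \omega < \frac{3}{5} \\0 & \text{otherwise} \end{cases}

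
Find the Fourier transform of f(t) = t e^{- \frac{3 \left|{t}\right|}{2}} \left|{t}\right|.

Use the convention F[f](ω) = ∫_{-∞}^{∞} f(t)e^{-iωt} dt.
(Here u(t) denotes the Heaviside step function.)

F(ω) = \frac{64 i \omega \left(4 \omega^{2} - 27\right)}{\left(4 \omega^{2} + 9\right)^{3}}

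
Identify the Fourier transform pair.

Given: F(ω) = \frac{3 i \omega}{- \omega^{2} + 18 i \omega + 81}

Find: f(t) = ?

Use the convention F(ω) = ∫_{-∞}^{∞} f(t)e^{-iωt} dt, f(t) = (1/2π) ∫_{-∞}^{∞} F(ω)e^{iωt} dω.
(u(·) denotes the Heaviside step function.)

f(t) = 3 \left(1 - 9 t\right) e^{- 9 t} u\left(t\right)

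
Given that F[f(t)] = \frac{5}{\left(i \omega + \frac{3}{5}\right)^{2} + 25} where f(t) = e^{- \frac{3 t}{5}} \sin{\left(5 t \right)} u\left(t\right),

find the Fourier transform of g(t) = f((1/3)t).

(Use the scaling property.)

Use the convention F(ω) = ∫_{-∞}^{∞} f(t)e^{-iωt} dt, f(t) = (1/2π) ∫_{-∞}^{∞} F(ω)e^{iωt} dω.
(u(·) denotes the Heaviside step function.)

F[g](ω) = \frac{375}{9 \left(5 i \omega + 1\right)^{2} + 625}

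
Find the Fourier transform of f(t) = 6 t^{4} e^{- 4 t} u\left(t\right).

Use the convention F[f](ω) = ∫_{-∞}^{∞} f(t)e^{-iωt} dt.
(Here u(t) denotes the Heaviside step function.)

F(ω) = \frac{144}{\left(i \omega + 4\right)^{5}}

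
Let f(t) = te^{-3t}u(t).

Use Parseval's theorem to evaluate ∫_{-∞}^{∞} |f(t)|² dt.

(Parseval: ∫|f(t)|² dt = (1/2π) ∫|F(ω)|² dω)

∫|f(t)|² dt = \frac{1}{108}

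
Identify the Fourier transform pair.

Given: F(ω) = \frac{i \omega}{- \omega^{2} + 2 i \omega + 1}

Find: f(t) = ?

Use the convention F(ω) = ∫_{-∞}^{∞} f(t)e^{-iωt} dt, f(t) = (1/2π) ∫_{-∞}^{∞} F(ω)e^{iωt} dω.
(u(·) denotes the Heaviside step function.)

f(t) = \left(1 - t\right) e^{- t} u\left(t\right)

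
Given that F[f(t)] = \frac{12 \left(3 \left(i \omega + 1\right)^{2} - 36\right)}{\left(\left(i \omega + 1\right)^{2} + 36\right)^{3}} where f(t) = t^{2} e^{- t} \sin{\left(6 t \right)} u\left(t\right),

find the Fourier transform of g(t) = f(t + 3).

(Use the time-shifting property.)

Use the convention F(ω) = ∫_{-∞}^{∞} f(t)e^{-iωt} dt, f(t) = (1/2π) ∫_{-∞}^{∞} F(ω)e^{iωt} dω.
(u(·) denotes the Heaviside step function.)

F[g](ω) = \frac{36 \left(\left(i \omega + 1\right)^{2} - 12\right) e^{3 i \omega}}{\left(\left(i \omega + 1\right)^{2} + 36\right)^{3}}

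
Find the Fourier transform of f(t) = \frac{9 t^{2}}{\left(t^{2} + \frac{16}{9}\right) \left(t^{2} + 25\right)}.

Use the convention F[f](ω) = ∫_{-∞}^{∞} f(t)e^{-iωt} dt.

F(ω) = \frac{405 \pi e^{- 5 \left|{\omega}\right|}}{209} - \frac{108 \pi e^{- \frac{4 \left|{\omega}\right|}{3}}}{209}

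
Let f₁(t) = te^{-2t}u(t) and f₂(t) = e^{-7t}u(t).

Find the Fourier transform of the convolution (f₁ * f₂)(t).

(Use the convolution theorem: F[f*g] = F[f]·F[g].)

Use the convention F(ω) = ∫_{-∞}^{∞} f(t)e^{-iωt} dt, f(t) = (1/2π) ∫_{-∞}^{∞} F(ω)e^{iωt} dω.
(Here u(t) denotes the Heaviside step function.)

F[f₁*f₂](ω) = \frac{1}{\left(i \omega + 2\right)^{2} \left(i \omega + 7\right)}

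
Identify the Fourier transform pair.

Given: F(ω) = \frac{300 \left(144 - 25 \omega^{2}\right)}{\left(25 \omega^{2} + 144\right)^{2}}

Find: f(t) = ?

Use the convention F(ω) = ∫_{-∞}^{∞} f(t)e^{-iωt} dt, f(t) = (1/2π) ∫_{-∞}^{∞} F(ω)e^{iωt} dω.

f(t) = 6 e^{- \frac{12 \left|{t}\right|}{5}} \left|{t}\right|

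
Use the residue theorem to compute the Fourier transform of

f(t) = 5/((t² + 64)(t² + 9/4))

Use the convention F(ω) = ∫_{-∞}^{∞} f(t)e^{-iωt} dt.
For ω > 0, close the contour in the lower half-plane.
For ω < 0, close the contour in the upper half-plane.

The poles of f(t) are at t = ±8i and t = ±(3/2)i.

Let g(z) = f(z)e^{-iωz}; for large |z| the factor e^{-iωz} decays in the lower half-plane when ω > 0 and in the upper half-plane when ω < 0.

Case ω > 0 (lower half-plane, clockwise contour ⇒ F(ω) = -2πi·ΣRes):
  Res_{z = - 8 i} g(z) = - \frac{5 i e^{- 8 \omega}}{988}
  Res_{z = - \frac{3 i}{2}} g(z) = \frac{20 i e^{- \frac{3 \omega}{2}}}{741}
  F(ω) = -2πi·ΣRes = - \frac{5 \pi e^{- 8 \omega}}{494} + \frac{40 \pi e^{- \frac{3 \omega}{2}}}{741}

Case ω < 0 (upper half-plane, counterclockwise contour ⇒ F(ω) = +2πi·ΣRes):
  Res_{z = 8 i} g(z) = \frac{5 i e^{8 \omega}}{988}
  Res_{z = \frac{3 i}{2}} g(z) = - \frac{20 i e^{\frac{3 \omega}{2}}}{741}
  F(ω) = 2πi·ΣRes = \frac{5 \pi \left(16 e^{\frac{3 \omega}{2}} - 3 e^{8 \omega}\right)}{1482}

Both cases combine into a single formula in |ω|:

F(ω) = - \frac{5 \pi e^{- 8 \left|{\omega}\right|}}{494} + \frac{40 \pi e^{- \frac{3 \left|{\omega}\right|}{2}}}{741}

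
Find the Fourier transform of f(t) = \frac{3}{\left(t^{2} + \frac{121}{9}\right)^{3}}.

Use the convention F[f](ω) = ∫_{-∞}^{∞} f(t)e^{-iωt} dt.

F(ω) = \frac{81 \pi \left(121 \omega^{2} + 99 \left|{\omega}\right| + 27\right) e^{- \frac{11 \left|{\omega}\right|}{3}}}{1288408}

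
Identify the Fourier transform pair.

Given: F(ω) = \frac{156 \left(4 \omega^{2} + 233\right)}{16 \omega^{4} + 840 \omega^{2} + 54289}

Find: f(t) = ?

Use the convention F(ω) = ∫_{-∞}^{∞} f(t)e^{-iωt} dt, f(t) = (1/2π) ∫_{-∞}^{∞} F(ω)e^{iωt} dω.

f(t) = 3 e^{- \frac{13 \left|{t}\right|}{2}} \cos{\left(4 t \right)}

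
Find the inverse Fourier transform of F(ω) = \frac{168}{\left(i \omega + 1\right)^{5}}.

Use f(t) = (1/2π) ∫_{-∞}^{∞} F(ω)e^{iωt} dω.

f(t) = 7 t^{4} e^{- t} u\left(t\right)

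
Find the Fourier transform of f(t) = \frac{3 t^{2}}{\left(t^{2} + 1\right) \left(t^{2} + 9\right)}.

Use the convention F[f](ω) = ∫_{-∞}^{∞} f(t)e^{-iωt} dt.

F(ω) = \frac{3 \pi \left(3 - e^{2 \left|{\omega}\right|}\right) e^{- 3 \left|{\omega}\right|}}{8}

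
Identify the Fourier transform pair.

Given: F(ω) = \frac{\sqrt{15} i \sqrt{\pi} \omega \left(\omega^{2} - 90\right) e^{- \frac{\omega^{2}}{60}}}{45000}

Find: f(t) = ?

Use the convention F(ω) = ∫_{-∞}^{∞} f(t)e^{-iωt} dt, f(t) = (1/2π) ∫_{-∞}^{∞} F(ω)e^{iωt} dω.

f(t) = 9 t^{3} e^{- 15 t^{2}}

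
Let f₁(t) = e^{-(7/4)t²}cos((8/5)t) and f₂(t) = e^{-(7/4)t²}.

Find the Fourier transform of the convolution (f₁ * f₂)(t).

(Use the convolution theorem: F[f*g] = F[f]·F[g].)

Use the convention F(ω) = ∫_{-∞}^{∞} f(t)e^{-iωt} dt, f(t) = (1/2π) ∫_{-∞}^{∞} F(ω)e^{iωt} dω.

F[f₁*f₂](ω) = \frac{2 \pi \left(e^{\frac{32 \omega}{35}} + 1\right) e^{- \frac{2 \omega^{2}}{7} - \frac{16 \omega}{35} - \frac{64}{175}}}{7}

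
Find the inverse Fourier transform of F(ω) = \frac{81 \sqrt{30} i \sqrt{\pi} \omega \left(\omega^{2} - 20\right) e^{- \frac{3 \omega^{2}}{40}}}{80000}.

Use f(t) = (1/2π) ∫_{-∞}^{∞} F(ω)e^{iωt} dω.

f(t) = 3 t^{3} e^{- \frac{10 t^{2}}{3}}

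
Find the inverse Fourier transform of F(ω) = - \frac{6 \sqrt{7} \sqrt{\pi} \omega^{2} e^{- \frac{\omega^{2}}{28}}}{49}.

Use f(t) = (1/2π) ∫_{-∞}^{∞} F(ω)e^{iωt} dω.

f(t) = 6 \left(28 t^{2} - 2\right) e^{- 7 t^{2}}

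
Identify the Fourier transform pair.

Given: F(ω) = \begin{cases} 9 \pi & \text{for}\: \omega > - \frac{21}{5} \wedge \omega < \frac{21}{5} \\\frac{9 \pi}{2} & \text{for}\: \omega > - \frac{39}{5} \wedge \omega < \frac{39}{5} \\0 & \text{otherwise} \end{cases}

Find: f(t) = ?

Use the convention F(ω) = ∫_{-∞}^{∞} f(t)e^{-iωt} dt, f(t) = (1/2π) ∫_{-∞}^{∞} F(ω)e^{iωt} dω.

f(t) = \frac{9 \sin{\left(6 t \right)} \cos{\left(\frac{9 t}{5} \right)}}{t}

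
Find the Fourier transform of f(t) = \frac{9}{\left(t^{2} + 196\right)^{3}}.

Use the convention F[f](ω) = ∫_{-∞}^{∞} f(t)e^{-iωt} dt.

F(ω) = \frac{9 \pi \left(196 \omega^{2} + 42 \left|{\omega}\right| + 3\right) e^{- 14 \left|{\omega}\right|}}{4302592}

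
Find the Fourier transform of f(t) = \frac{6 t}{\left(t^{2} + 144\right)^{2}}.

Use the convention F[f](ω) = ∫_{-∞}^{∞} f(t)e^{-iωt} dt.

F(ω) = - \frac{i \pi \omega e^{- 12 \left|{\omega}\right|}}{4}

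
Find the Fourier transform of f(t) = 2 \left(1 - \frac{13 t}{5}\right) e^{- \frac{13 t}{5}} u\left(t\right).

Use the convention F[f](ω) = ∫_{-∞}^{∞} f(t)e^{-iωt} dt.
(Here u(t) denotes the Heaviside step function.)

F(ω) = \frac{50 i \omega}{- 25 \omega^{2} + 130 i \omega + 169}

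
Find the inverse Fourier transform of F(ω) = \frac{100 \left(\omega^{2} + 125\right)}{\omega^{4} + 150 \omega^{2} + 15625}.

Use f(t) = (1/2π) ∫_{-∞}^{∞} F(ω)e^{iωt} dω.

f(t) = 5 e^{- 10 \left|{t}\right|} \cos{\left(5 \left|{t}\right| \right)}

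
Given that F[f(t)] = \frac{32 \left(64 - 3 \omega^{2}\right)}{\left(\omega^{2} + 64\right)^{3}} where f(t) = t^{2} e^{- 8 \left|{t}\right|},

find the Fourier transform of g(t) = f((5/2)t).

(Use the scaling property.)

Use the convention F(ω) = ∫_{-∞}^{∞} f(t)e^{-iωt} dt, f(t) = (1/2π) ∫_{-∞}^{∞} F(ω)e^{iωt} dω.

F[g](ω) = \frac{500 \left(400 - 3 \omega^{2}\right)}{\left(\omega^{2} + 400\right)^{3}}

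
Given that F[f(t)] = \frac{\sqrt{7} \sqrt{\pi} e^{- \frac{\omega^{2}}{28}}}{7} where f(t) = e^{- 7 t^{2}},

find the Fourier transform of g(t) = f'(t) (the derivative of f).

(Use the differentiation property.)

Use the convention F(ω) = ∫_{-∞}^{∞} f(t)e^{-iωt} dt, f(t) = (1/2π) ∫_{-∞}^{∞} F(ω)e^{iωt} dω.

F[g](ω) = \frac{\sqrt{7} i \sqrt{\pi} \omega e^{- \frac{\omega^{2}}{28}}}{7}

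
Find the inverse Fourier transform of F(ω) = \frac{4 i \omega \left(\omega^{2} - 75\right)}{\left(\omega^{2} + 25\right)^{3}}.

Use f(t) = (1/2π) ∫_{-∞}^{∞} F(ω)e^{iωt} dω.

f(t) = t e^{- 5 \left|{t}\right|} \left|{t}\right|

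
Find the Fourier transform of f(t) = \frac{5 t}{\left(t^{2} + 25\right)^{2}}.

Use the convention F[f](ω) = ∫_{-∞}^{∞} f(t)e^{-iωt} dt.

F(ω) = - \frac{i \pi \omega e^{- 5 \left|{\omega}\right|}}{2}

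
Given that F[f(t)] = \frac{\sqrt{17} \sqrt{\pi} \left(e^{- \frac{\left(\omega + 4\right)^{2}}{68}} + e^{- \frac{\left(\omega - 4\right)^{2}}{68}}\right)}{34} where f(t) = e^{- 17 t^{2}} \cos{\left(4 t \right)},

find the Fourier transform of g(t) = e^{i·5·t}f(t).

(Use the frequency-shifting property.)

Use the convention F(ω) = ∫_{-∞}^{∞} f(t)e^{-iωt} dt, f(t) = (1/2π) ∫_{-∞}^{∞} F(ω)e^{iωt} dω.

F[g](ω) = \frac{\sqrt{17} \sqrt{\pi} \left(e^{\frac{4 \omega}{17}} + e^{\frac{20}{17}}\right) e^{- \frac{\omega^{2}}{68} + \frac{\omega}{34} - \frac{81}{68}}}{34}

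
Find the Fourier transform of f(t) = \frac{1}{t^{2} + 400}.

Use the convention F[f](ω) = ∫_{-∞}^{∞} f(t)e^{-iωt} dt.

F(ω) = \frac{\pi e^{- 20 \left|{\omega}\right|}}{20}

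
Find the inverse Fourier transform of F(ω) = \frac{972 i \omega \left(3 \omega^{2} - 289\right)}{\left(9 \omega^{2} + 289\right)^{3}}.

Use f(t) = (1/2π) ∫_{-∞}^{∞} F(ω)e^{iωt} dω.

f(t) = t e^{- \frac{17 \left|{t}\right|}{3}} \left|{t}\right|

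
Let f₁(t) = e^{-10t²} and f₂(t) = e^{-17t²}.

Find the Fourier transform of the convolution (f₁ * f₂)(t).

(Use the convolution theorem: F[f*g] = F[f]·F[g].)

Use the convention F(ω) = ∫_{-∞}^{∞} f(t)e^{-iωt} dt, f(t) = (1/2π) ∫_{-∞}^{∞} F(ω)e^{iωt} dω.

F[f₁*f₂](ω) = \frac{\sqrt{170} \pi e^{- \frac{27 \omega^{2}}{680}}}{170}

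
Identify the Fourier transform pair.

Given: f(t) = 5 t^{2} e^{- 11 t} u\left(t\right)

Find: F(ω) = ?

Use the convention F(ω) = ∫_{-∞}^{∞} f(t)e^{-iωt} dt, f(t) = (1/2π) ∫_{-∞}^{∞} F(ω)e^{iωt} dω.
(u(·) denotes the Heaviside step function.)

F(ω) = \frac{10}{\left(i \omega + 11\right)^{3}}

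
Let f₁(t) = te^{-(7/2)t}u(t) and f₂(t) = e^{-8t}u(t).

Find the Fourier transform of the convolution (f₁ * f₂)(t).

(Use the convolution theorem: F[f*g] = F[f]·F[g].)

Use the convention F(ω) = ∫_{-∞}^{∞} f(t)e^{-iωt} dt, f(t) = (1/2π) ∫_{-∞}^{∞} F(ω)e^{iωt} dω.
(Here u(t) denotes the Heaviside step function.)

F[f₁*f₂](ω) = \frac{4}{\left(i \omega + 8\right) \left(2 i \omega + 7\right)^{2}}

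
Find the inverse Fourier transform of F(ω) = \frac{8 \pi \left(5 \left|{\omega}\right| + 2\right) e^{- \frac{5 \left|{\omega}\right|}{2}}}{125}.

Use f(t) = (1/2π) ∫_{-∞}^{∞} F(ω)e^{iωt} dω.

f(t) = \frac{4}{\left(t^{2} + \frac{25}{4}\right)^{2}}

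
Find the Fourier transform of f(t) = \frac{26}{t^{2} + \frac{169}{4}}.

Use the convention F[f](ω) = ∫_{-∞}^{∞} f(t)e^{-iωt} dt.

F(ω) = 4 \pi e^{- \frac{13 \left|{\omega}\right|}{2}}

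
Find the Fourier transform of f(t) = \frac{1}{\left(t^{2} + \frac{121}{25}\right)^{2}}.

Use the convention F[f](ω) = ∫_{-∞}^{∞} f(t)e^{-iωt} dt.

F(ω) = \frac{25 \pi \left(11 \left|{\omega}\right| + 5\right) e^{- \frac{11 \left|{\omega}\right|}{5}}}{2662}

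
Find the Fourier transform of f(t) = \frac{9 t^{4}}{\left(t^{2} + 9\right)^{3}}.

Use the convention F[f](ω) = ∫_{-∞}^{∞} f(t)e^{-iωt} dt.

F(ω) = \frac{9 \pi \left(3 \omega^{2} - 5 \left|{\omega}\right| + 1\right) e^{- 3 \left|{\omega}\right|}}{8}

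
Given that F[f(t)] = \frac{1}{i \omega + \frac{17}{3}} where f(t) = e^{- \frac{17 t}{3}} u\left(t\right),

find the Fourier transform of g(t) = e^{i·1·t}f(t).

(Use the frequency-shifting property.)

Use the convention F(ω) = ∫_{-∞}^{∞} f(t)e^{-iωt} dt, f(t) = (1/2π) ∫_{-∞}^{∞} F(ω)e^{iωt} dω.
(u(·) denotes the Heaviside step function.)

F[g](ω) = \frac{3}{3 i \left(\omega - 1\right) + 17}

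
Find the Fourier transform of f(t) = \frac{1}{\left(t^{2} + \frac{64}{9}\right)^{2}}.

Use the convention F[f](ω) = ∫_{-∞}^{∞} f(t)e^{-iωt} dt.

F(ω) = \frac{9 \pi \left(8 \left|{\omega}\right| + 3\right) e^{- \frac{8 \left|{\omega}\right|}{3}}}{1024}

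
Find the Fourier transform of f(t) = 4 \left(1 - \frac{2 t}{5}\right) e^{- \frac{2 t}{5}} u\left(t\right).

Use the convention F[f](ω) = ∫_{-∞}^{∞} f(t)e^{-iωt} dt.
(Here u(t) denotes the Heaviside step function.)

F(ω) = \frac{100 i \omega}{- 25 \omega^{2} + 20 i \omega + 4}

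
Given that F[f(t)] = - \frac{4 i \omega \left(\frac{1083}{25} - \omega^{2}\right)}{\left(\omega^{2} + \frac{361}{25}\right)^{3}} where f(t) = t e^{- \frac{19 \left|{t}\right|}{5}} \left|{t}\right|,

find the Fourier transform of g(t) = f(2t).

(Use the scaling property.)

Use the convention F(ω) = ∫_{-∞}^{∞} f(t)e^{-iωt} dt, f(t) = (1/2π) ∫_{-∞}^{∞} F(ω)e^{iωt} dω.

F[g](ω) = \frac{10000 i \omega \left(25 \omega^{2} - 4332\right)}{\left(25 \omega^{2} + 1444\right)^{3}}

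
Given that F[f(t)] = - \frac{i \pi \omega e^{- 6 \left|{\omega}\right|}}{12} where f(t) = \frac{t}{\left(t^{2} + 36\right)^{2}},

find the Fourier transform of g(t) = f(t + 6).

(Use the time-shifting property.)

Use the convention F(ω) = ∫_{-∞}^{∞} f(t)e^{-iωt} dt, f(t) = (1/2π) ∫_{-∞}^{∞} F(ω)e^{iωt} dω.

F[g](ω) = - \frac{i \pi \omega e^{6 i \omega - 6 \left|{\omega}\right|}}{12}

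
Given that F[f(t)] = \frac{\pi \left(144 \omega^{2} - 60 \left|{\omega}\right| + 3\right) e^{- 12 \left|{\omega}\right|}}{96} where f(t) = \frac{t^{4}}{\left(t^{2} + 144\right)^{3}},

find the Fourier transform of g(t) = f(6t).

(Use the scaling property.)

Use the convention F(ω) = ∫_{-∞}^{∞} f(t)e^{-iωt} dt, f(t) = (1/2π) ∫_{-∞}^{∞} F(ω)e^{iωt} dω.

F[g](ω) = \frac{\pi \left(4 \omega^{2} - 10 \left|{\omega}\right| + 3\right) e^{- 2 \left|{\omega}\right|}}{576}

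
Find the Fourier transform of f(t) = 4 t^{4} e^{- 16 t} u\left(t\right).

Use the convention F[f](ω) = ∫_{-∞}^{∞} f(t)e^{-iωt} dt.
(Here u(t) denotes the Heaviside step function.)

F(ω) = \frac{96}{\left(i \omega + 16\right)^{5}}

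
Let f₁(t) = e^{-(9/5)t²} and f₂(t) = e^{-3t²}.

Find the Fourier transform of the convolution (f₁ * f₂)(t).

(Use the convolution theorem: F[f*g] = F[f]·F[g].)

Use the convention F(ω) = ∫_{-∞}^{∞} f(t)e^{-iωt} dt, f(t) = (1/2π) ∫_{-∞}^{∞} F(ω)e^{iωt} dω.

F[f₁*f₂](ω) = \frac{\sqrt{15} \pi e^{- \frac{2 \omega^{2}}{9}}}{9}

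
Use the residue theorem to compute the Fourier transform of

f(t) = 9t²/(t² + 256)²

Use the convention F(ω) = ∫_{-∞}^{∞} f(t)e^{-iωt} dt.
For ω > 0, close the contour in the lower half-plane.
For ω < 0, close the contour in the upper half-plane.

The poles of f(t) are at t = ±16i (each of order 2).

Let g(z) = f(z)e^{-iωz}; for large |z| the factor e^{-iωz} decays in the lower half-plane when ω > 0 and in the upper half-plane when ω < 0.

Case ω > 0 (lower half-plane, clockwise contour ⇒ F(ω) = -2πi·ΣRes):
  Res_{z = - 16 i} g(z) = \frac{9 i \left(1 - 16 \omega\right) e^{- 16 \omega}}{64} (pole of order 2)
  F(ω) = -2πi·ΣRes = \frac{9 \pi \left(1 - 16 \omega\right) e^{- 16 \omega}}{32}

Case ω < 0 (upper half-plane, counterclockwise contour ⇒ F(ω) = +2πi·ΣRes):
  Res_{z = 16 i} g(z) = \frac{9 i \left(- 16 \omega - 1\right) e^{16 \omega}}{64} (pole of order 2)
  F(ω) = 2πi·ΣRes = \frac{9 \pi \left(16 \omega + 1\right) e^{16 \omega}}{32}

Both cases combine into a single formula in |ω|:

F(ω) = \frac{9 \pi \left(1 - 16 \left|{\omega}\right|\right) e^{- 16 \left|{\omega}\right|}}{32}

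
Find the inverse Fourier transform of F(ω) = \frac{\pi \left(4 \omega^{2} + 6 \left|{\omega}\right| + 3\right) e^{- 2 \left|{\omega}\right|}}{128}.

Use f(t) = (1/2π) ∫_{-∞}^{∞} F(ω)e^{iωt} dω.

f(t) = \frac{2}{\left(t^{2} + 4\right)^{3}}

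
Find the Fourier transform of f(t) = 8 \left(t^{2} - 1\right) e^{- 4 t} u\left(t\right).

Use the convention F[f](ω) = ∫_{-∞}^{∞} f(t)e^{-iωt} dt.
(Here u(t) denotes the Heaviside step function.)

F(ω) = \frac{8 \left(2 i \omega - \left(i \omega + 4\right)^{3} + 8\right)}{\left(i \omega + 4\right)^{4}}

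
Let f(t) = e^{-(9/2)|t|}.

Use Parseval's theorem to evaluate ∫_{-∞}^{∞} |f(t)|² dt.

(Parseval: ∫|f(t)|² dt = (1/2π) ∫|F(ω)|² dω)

∫|f(t)|² dt = \frac{2}{9}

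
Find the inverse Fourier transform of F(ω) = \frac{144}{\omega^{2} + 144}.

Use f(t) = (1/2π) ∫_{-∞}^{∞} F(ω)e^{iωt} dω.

f(t) = 6 e^{- 12 \left|{t}\right|}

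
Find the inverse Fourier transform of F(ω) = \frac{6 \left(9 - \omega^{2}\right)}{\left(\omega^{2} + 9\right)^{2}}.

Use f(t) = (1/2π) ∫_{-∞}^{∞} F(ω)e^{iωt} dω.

f(t) = 3 e^{- 3 \left|{t}\right|} \left|{t}\right|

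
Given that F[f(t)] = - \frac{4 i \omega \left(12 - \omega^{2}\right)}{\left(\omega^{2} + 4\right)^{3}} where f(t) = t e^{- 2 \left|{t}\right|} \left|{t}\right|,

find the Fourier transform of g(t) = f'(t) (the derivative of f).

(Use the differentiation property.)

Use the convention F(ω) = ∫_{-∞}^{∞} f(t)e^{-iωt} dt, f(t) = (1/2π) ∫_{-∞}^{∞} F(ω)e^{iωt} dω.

F[g](ω) = \frac{4 \omega^{2} \left(12 - \omega^{2}\right)}{\left(\omega^{2} + 4\right)^{3}}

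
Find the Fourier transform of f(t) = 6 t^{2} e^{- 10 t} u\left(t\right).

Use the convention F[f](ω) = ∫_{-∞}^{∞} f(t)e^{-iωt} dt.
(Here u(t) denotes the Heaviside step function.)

F(ω) = \frac{12}{\left(i \omega + 10\right)^{3}}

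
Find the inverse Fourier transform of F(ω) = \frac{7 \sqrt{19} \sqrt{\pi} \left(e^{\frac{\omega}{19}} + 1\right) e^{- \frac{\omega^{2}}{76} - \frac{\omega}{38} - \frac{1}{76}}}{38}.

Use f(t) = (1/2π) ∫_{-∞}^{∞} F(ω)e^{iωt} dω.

f(t) = 7 e^{- 19 t^{2}} \cos{\left(t \right)}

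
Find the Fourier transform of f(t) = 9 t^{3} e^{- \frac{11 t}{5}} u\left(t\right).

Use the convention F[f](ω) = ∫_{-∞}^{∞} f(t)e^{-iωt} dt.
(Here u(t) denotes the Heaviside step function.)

F(ω) = \frac{33750}{\left(5 i \omega + 11\right)^{4}}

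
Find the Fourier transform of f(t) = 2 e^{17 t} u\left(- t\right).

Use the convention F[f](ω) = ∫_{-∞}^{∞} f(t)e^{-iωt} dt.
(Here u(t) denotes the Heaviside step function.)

F(ω) = - \frac{2}{i \omega - 17}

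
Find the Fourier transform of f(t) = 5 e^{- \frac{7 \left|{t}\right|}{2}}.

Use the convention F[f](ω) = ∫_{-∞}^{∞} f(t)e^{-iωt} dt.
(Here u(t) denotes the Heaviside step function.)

F(ω) = \frac{140}{4 \omega^{2} + 49}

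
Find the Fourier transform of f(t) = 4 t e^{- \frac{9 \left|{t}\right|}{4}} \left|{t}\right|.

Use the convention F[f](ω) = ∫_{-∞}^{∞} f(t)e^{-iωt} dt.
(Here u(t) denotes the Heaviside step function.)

F(ω) = \frac{4096 i \omega \left(16 \omega^{2} - 243\right)}{\left(16 \omega^{2} + 81\right)^{3}}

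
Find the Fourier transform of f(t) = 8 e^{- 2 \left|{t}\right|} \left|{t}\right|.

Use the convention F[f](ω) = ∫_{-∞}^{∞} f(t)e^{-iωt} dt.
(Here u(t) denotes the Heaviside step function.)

F(ω) = \frac{16 \left(4 - \omega^{2}\right)}{\left(\omega^{2} + 4\right)^{2}}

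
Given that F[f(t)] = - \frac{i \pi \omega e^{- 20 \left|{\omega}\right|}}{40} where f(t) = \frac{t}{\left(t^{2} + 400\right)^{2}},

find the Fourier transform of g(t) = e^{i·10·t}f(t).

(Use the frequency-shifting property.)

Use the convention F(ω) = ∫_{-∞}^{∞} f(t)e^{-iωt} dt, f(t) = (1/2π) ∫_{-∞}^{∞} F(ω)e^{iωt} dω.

F[g](ω) = \frac{i \pi \left(10 - \omega\right) e^{- 20 \left|{\omega - 10}\right|}}{40}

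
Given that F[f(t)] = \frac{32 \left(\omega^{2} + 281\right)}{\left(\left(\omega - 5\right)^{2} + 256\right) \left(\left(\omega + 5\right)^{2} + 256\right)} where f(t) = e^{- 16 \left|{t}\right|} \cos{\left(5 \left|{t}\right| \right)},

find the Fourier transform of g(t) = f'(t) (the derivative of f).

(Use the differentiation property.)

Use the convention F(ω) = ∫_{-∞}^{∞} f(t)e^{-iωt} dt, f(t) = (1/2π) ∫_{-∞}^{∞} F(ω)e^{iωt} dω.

F[g](ω) = \frac{32 i \omega \left(\omega^{2} + 281\right)}{\omega^{4} + 462 \omega^{2} + 78961}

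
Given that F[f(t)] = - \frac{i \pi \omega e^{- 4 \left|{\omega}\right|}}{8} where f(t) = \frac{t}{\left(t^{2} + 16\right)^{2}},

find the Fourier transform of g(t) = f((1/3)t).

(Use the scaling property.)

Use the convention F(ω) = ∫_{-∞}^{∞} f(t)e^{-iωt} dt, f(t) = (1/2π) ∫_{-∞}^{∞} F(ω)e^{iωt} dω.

F[g](ω) = - \frac{9 i \pi \omega e^{- 12 \left|{\omega}\right|}}{8}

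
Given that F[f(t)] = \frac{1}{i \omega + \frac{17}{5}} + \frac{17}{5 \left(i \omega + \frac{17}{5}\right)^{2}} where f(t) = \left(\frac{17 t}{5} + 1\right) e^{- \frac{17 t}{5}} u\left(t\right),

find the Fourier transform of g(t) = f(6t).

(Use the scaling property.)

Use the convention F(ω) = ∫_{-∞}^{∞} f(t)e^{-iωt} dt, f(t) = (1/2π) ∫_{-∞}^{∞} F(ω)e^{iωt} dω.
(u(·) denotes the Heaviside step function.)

F[g](ω) = \frac{5 \left(- 5 i \omega - 204\right)}{25 \omega^{2} - 1020 i \omega - 10404}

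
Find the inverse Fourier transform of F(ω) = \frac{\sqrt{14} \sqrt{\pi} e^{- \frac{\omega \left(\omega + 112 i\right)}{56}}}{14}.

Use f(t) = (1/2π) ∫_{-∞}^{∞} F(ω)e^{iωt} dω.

f(t) = e^{- 14 \left(t - 2\right)^{2}}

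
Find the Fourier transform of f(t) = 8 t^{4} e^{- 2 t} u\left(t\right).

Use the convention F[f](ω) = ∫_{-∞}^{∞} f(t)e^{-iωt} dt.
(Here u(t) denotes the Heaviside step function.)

F(ω) = \frac{192}{\left(i \omega + 2\right)^{5}}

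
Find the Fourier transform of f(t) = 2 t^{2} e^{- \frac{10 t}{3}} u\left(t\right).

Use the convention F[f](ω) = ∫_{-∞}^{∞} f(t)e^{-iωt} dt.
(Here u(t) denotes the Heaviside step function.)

F(ω) = \frac{108}{\left(3 i \omega + 10\right)^{3}}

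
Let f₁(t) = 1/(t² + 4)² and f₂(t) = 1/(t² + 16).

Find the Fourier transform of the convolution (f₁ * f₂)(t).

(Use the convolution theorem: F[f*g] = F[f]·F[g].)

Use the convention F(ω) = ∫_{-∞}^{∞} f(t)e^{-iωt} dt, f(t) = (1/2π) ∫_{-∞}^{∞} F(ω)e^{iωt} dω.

F[f₁*f₂](ω) = \frac{\pi^{2} \left(2 \left|{\omega}\right| + 1\right) e^{- 6 \left|{\omega}\right|}}{64}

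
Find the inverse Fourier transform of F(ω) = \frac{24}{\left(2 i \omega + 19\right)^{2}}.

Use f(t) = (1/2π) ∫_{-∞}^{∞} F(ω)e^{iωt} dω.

f(t) = 6 t e^{- \frac{19 t}{2}} u\left(t\right)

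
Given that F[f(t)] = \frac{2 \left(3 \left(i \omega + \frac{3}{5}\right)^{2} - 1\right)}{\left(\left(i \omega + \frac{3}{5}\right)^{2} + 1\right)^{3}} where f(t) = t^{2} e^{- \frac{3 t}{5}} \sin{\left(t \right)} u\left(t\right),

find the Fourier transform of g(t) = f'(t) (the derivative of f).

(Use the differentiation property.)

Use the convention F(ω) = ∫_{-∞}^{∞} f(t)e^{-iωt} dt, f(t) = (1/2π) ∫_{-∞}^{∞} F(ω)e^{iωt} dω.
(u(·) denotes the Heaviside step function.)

F[g](ω) = \frac{1250 i \omega \left(3 \left(5 i \omega + 3\right)^{2} - 25\right)}{\left(\left(5 i \omega + 3\right)^{2} + 25\right)^{3}}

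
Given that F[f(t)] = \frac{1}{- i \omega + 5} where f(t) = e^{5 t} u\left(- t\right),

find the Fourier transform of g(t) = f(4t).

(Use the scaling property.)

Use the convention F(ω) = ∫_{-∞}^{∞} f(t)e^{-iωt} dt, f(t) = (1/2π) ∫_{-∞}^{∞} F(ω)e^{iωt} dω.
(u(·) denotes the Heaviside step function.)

F[g](ω) = \frac{i}{\omega + 20 i}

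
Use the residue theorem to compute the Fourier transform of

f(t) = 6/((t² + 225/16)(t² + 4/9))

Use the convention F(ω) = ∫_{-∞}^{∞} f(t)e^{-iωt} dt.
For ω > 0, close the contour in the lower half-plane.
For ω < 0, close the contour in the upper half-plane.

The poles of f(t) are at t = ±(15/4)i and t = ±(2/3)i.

Let g(z) = f(z)e^{-iωz}; for large |z| the factor e^{-iωz} decays in the lower half-plane when ω > 0 and in the upper half-plane when ω < 0.

Case ω > 0 (lower half-plane, clockwise contour ⇒ F(ω) = -2πi·ΣRes):
  Res_{z = - \frac{15 i}{4}} g(z) = - \frac{576 i e^{- \frac{15 \omega}{4}}}{9805}
  Res_{z = - \frac{2 i}{3}} g(z) = \frac{648 i e^{- \frac{2 \omega}{3}}}{1961}
  F(ω) = -2πi·ΣRes = \frac{1296 \pi e^{- \frac{2 \omega}{3}}}{1961} - \frac{1152 \pi e^{- \frac{15 \omega}{4}}}{9805}

Case ω < 0 (upper half-plane, counterclockwise contour ⇒ F(ω) = +2πi·ΣRes):
  Res_{z = \frac{15 i}{4}} g(z) = \frac{576 i e^{\frac{15 \omega}{4}}}{9805}
  Res_{z = \frac{2 i}{3}} g(z) = - \frac{648 i e^{\frac{2 \omega}{3}}}{1961}
  F(ω) = 2πi·ΣRes = \frac{144 \pi \left(- 8 e^{\frac{15 \omega}{4}} + 45 e^{\frac{2 \omega}{3}}\right)}{9805}

Both cases combine into a single formula in |ω|:

F(ω) = \frac{1296 \pi e^{- \frac{2 \left|{\omega}\right|}{3}}}{1961} - \frac{1152 \pi e^{- \frac{15 \left|{\omega}\right|}{4}}}{9805}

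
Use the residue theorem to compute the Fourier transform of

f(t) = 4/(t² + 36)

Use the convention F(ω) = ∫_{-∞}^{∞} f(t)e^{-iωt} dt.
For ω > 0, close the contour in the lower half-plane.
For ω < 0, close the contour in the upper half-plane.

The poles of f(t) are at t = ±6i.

Let g(z) = f(z)e^{-iωz}; for large |z| the factor e^{-iωz} decays in the lower half-plane when ω > 0 and in the upper half-plane when ω < 0.

Case ω > 0 (lower half-plane, clockwise contour ⇒ F(ω) = -2πi·ΣRes):
  Res_{z = - 6 i} g(z) = \frac{i e^{- 6 \omega}}{3}
  F(ω) = -2πi·ΣRes = \frac{2 \pi e^{- 6 \omega}}{3}

Case ω < 0 (upper half-plane, counterclockwise contour ⇒ F(ω) = +2πi·ΣRes):
  Res_{z = 6 i} g(z) = - \frac{i e^{6 \omega}}{3}
  F(ω) = 2πi·ΣRes = \frac{2 \pi e^{6 \omega}}{3}

Both cases combine into a single formula in |ω|:

F(ω) = \frac{2 \pi e^{- 6 \left|{\omega}\right|}}{3}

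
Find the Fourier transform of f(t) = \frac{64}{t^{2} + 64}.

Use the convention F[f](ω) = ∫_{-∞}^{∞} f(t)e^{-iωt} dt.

F(ω) = 8 \pi e^{- 8 \left|{\omega}\right|}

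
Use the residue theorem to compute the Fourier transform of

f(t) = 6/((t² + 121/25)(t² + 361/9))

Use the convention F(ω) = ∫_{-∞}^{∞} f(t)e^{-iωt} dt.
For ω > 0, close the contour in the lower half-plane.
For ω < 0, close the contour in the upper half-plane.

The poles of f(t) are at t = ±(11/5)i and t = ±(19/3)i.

Let g(z) = f(z)e^{-iωz}; for large |z| the factor e^{-iωz} decays in the lower half-plane when ω > 0 and in the upper half-plane when ω < 0.

Case ω > 0 (lower half-plane, clockwise contour ⇒ F(ω) = -2πi·ΣRes):
  Res_{z = - \frac{11 i}{5}} g(z) = \frac{3375 i e^{- \frac{11 \omega}{5}}}{87296}
  Res_{z = - \frac{19 i}{3}} g(z) = - \frac{2025 i e^{- \frac{19 \omega}{3}}}{150784}
  F(ω) = -2πi·ΣRes = - \frac{2025 \pi e^{- \frac{19 \omega}{3}}}{75392} + \frac{3375 \pi e^{- \frac{11 \omega}{5}}}{43648}

Case ω < 0 (upper half-plane, counterclockwise contour ⇒ F(ω) = +2πi·ΣRes):
  Res_{z = \frac{11 i}{5}} g(z) = - \frac{3375 i e^{\frac{11 \omega}{5}}}{87296}
  Res_{z = \frac{19 i}{3}} g(z) = \frac{2025 i e^{\frac{19 \omega}{3}}}{150784}
  F(ω) = 2πi·ΣRes = \frac{675 \pi \left(95 e^{\frac{11 \omega}{5}} - 33 e^{\frac{19 \omega}{3}}\right)}{829312}

Both cases combine into a single formula in |ω|:

F(ω) = - \frac{2025 \pi e^{- \frac{19 \left|{\omega}\right|}{3}}}{75392} + \frac{3375 \pi e^{- \frac{11 \left|{\omega}\right|}{5}}}{43648}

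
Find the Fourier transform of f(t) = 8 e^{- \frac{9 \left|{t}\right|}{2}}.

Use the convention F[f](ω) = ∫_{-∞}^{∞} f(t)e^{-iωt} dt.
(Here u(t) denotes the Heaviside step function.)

F(ω) = \frac{288}{4 \omega^{2} + 81}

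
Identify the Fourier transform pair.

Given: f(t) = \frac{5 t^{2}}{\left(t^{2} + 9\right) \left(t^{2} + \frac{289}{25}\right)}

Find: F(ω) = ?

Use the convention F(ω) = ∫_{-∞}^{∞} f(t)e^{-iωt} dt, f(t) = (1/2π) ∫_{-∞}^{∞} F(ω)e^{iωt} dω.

F(ω) = - \frac{375 \pi e^{- 3 \left|{\omega}\right|}}{64} + \frac{425 \pi e^{- \frac{17 \left|{\omega}\right|}{5}}}{64}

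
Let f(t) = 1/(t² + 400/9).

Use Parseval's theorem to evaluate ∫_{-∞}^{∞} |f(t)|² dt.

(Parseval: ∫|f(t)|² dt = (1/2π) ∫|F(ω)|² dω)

∫|f(t)|² dt = \frac{27 \pi}{16000}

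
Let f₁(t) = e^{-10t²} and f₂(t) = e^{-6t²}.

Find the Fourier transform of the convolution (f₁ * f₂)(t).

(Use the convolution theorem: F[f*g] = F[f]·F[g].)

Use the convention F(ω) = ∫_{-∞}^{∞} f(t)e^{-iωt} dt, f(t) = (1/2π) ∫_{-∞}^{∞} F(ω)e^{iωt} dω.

F[f₁*f₂](ω) = \frac{\sqrt{15} \pi e^{- \frac{\omega^{2}}{15}}}{30}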